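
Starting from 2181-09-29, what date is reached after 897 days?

March 14, 2184

+365 (one year) → Sep 29, 2182 (532 left).
+365 (one year) → Sep 29, 2183 (167 left).
Sep has 30 days: +2 → Oct 1, 2183 (165 left).
Oct has 31 days: +31 → Nov 1, 2183 (134 left).
Nov has 30 days: +30 → Dec 1, 2183 (104 left).
Dec has 31 days: +31 → Jan 1, 2184 (73 left).
Jan has 31 days: +31 → Feb 1, 2184 (42 left).
Feb has 29 days: +29 → Mar 1, 2184 (13 left).
+13 → Mar 14, 2184.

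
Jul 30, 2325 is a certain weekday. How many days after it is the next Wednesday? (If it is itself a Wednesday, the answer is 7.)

6

Jul 30, 2325 is a Thursday.
From Thursday to the next Wednesday is 6 days.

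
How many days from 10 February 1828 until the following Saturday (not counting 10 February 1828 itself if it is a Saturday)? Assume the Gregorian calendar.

6

Feb 10, 1828 is a Sunday.
From Sunday to the next Saturday is 6 days.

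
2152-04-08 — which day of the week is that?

Saturday

Doomsday rule: the anchor day for the 2100s is Sunday. For year 52: 52÷12 = 4 r 4, and 4÷4 = 1, so 4+4+1 = 9.
Sunday + 9 ≡ Tuesday — that's 2152's doomsday.
In April the doomsday date is Apr 4.
Apr 8 is 4 days after Apr 4; 4 mod 7 = 4, so Tuesday + 4 = Saturday.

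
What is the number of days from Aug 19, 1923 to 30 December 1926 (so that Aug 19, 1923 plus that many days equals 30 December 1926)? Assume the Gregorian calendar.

1229

Aug 19, 1923 → Aug 19, 1924: 366 days (Feb 29, 1924 is in that span).
Aug 19, 1924 → Aug 19, 1925: 365 days.
Aug 19, 1925 → Aug 19, 1926: 365 days.
Aug 19, 1926 → Sep 19, 1926: 31 days (August has 31).
Sep 19, 1926 → Oct 19, 1926: 30 days (September has 30).
Oct 19, 1926 → Nov 19, 1926: 31 days (October has 31).
Nov 19, 1926 → Dec 19, 1926: 30 days (November has 30).
Dec 19, 1926 → Dec 30, 1926: 11 days.
Total: 1229 days.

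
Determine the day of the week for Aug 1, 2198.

January 1, 2198 is a Monday.
Jan 1, 2198 → Feb 1, 2198: 31 days (January has 31).
Feb 1, 2198 → Mar 1, 2198: 28 days (February has 28).
Mar 1, 2198 → Apr 1, 2198: 31 days (March has 31).
Apr 1, 2198 → May 1, 2198: 30 days (April has 30).
May 1, 2198 → Jun 1, 2198: 31 days (May has 31).
Jun 1, 2198 → Jul 1, 2198: 30 days (June has 30).
Jul 1, 2198 → Aug 1, 2198: 31 days.
Total: 212 days.
212 mod 7 = 2, so Monday + 2 = Wednesday.

Wednesday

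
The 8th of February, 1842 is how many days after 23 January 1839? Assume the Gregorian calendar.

Jan 23, 1839 → Jan 23, 1840: 365 days.
Jan 23, 1840 → Jan 23, 1841: 366 days (Feb 29, 1840 is in that span).
Jan 23, 1841 → Feb 23, 1841: 31 days (January has 31).
Feb 23, 1841 → Mar 23, 1841: 28 days (February has 28).
Mar 23, 1841 → Apr 23, 1841: 31 days (March has 31).
Apr 23, 1841 → May 23, 1841: 30 days (April has 30).
May 23, 1841 → Jun 23, 1841: 31 days (May has 31).
Jun 23, 1841 → Jul 23, 1841: 30 days (June has 30).
Jul 23, 1841 → Aug 23, 1841: 31 days (July has 31).
Aug 23, 1841 → Sep 23, 1841: 31 days (August has 31).
Sep 23, 1841 → Oct 23, 1841: 30 days (September has 30).
Oct 23, 1841 → Nov 23, 1841: 31 days (October has 31).
Nov 23, 1841 → Dec 23, 1841: 30 days (November has 30).
Dec 23, 1841 → Jan 23, 1842: 31 days (December has 31).
Jan 23, 1842 → Feb 8, 1842: 16 days.
Total: 1112 days.

1112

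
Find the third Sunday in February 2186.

February 1, 2186 is a Wednesday.
The first Sunday is therefore February 5 (4 days later).
The third Sunday is 5 + 2×7 = February 19.

February 19, 2186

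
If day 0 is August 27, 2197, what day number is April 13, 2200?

Aug 27, 2197 → Aug 27, 2198: 365 days.
Aug 27, 2198 → Aug 27, 2199: 365 days.
Aug 27, 2199 → Sep 27, 2199: 31 days (August has 31).
Sep 27, 2199 → Oct 27, 2199: 30 days (September has 30).
Oct 27, 2199 → Nov 27, 2199: 31 days (October has 31).
Nov 27, 2199 → Dec 27, 2199: 30 days (November has 30).
Dec 27, 2199 → Jan 27, 2200: 31 days (December has 31).
Jan 27, 2200 → Feb 27, 2200: 31 days (January has 31).
Feb 27, 2200 → Mar 27, 2200: 28 days (February has 28).
Mar 27, 2200 → Apr 13, 2200: 17 days.
Total: 959 days.

959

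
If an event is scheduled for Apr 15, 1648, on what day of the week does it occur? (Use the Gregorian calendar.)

Doomsday rule: the anchor day for the 1600s is Tuesday. For year 48: 48÷12 = 4 r 0, and 0÷4 = 0, so 4+0+0 = 4.
Tuesday + 4 ≡ Saturday — that's 1648's doomsday.
In April the doomsday date is Apr 4.
Apr 15 is 11 days after Apr 4; 11 mod 7 = 4, so Saturday + 4 = Wednesday.

Wednesday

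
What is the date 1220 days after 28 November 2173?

+365 (one year) → Nov 28, 2174 (855 left).
+365 (one year) → Nov 28, 2175 (490 left).
+366 (one year; includes Feb 29, 2176) → Nov 28, 2176 (124 left).
Nov has 30 days: +3 → Dec 1, 2176 (121 left).
Dec has 31 days: +31 → Jan 1, 2177 (90 left).
Jan has 31 days: +31 → Feb 1, 2177 (59 left).
Feb has 28 days: +28 → Mar 1, 2177 (31 left).
Mar has 31 days: +31 → Apr 1, 2177 (0 left).

April 1, 2177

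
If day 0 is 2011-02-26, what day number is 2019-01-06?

Feb 26, 2011 → Feb 26, 2012: 365 days.
Feb 26, 2012 → Feb 26, 2013: 366 days (Feb 29, 2012 is in that span).
Feb 26, 2013 → Feb 26, 2014: 365 days.
Feb 26, 2014 → Feb 26, 2015: 365 days.
Feb 26, 2015 → Feb 26, 2016: 365 days.
Feb 26, 2016 → Feb 26, 2017: 366 days (Feb 29, 2016 is in that span).
Feb 26, 2017 → Feb 26, 2018: 365 days.
Feb 26, 2018 → Mar 26, 2018: 28 days (February has 28).
Mar 26, 2018 → Apr 26, 2018: 31 days (March has 31).
Apr 26, 2018 → May 26, 2018: 30 days (April has 30).
May 26, 2018 → Jun 26, 2018: 31 days (May has 31).
Jun 26, 2018 → Jul 26, 2018: 30 days (June has 30).
Jul 26, 2018 → Aug 26, 2018: 31 days (July has 31).
Aug 26, 2018 → Sep 26, 2018: 31 days (August has 31).
Sep 26, 2018 → Oct 26, 2018: 30 days (September has 30).
Oct 26, 2018 → Nov 26, 2018: 31 days (October has 31).
Nov 26, 2018 → Dec 26, 2018: 30 days (November has 30).
Dec 26, 2018 → Jan 6, 2019: 11 days.
Total: 2871 days.

2871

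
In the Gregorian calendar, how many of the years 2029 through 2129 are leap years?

24

Multiples of 4 in [2029,2129]: 25.
Of those, multiples of 100: 1 (not leap unless ÷400).
Multiples of 400: 0.
Leap years = 25 − 1 + 0 = 24.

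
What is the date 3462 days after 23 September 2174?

+365 (one year) → Sep 23, 2175 (3097 left).
+366 (one year; includes Feb 29, 2176) → Sep 23, 2176 (2731 left).
+365 (one year) → Sep 23, 2177 (2366 left).
+365 (one year) → Sep 23, 2178 (2001 left).
+365 (one year) → Sep 23, 2179 (1636 left).
+366 (one year; includes Feb 29, 2180) → Sep 23, 2180 (1270 left).
+365 (one year) → Sep 23, 2181 (905 left).
+365 (one year) → Sep 23, 2182 (540 left).
+365 (one year) → Sep 23, 2183 (175 left).
Sep has 30 days: +8 → Oct 1, 2183 (167 left).
Oct has 31 days: +31 → Nov 1, 2183 (136 left).
Nov has 30 days: +30 → Dec 1, 2183 (106 left).
Dec has 31 days: +31 → Jan 1, 2184 (75 left).
Jan has 31 days: +31 → Feb 1, 2184 (44 left).
Feb has 29 days: +29 → Mar 1, 2184 (15 left).
+15 → Mar 16, 2184.

March 16, 2184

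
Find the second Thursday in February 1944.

February 10, 1944

February 1, 1944 is a Tuesday.
The first Thursday is therefore February 3 (2 days later).
The second Thursday is 3 + 1×7 = February 10.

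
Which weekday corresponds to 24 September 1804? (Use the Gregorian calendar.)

Monday

Doomsday rule: the anchor day for the 1800s is Friday. For year 04: 4÷12 = 0 r 4, and 4÷4 = 1, so 0+4+1 = 5.
Friday + 5 ≡ Wednesday — that's 1804's doomsday.
In September the doomsday date is Sep 5.
Sep 24 is 19 days after Sep 5; 19 mod 7 = 5, so Wednesday + 5 = Monday.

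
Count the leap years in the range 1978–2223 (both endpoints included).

Multiples of 4 in [1978,2223]: 61.
Of those, multiples of 100: 3 (not leap unless ÷400).
Multiples of 400: 1.
Leap years = 61 − 3 + 1 = 59.

59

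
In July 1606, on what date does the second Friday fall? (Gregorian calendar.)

July 14, 1606

July 1, 1606 is a Saturday.
The first Friday is therefore July 7 (6 days later).
The second Friday is 7 + 1×7 = July 14.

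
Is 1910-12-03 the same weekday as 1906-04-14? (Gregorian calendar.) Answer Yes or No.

From Apr 14, 1906 to Dec 3, 1910 is 1694 days.
1694 mod 7 = 0, so they are the same weekday.
(Apr 14, 1906 is a Saturday; Dec 3, 1910 is a Saturday.)

Yes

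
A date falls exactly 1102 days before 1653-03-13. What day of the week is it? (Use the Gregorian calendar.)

First find the weekday of Mar 13, 1653. Doomsday rule: the anchor day for the 1600s is Tuesday. For year 53: 53÷12 = 4 r 5, and 5÷4 = 1, so 4+5+1 = 10.
Tuesday + 10 ≡ Friday — that's 1653's doomsday.
In March the doomsday date is Mar 14.
Mar 13 is 1 day before Mar 14; 1 mod 7 = 1, so Friday − 1 = Thursday.
1102 mod 7 = 3, so 1102 days before a Thursday is Thursday − 3 = Monday.

Monday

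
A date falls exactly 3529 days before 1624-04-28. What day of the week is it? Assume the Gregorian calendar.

Apr 28, 1624 is a Sunday.
3529 mod 7 = 1, so 3529 days before a Sunday is Sunday − 1 = Saturday.

Saturday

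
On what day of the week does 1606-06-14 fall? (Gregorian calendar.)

Doomsday rule: the anchor day for the 1600s is Tuesday. For year 06: 6÷12 = 0 r 6, and 6÷4 = 1, so 0+6+1 = 7.
Tuesday + 7 ≡ Tuesday — that's 1606's doomsday.
In June the doomsday date is Jun 6.
Jun 14 is 8 days after Jun 6; 8 mod 7 = 1, so Tuesday + 1 = Wednesday.

Wednesday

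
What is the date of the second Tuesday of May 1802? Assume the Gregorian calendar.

May 11, 1802

May 1, 1802 is a Saturday.
The first Tuesday is therefore May 4 (3 days later).
The second Tuesday is 4 + 1×7 = May 11.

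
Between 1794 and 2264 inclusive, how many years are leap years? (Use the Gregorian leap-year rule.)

Multiples of 4 in [1794,2264]: 118.
Of those, multiples of 100: 5 (not leap unless ÷400).
Multiples of 400: 1.
Leap years = 118 − 5 + 1 = 114.

114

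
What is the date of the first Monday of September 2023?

September 1, 2023 is a Friday.
The first Monday is therefore September 4 (3 days later).

September 4, 2023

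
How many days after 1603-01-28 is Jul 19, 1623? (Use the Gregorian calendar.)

Jan 28, 1603 → Jan 28, 1604: 365 days.
Jan 28, 1604 → Jan 28, 1605: 366 days (Feb 29, 1604 is in that span).
Jan 28, 1605 → Jan 28, 1606: 365 days.
Jan 28, 1606 → Jan 28, 1607: 365 days.
Jan 28, 1607 → Jan 28, 1608: 365 days.
Jan 28, 1608 → Jan 28, 1609: 366 days (Feb 29, 1608 is in that span).
Jan 28, 1609 → Jan 28, 1610: 365 days.
Jan 28, 1610 → Jan 28, 1611: 365 days.
Jan 28, 1611 → Jan 28, 1612: 365 days.
Jan 28, 1612 → Jan 28, 1613: 366 days (Feb 29, 1612 is in that span).
Jan 28, 1613 → Jan 28, 1614: 365 days.
Jan 28, 1614 → Jan 28, 1615: 365 days.
Jan 28, 1615 → Jan 28, 1616: 365 days.
Jan 28, 1616 → Jan 28, 1617: 366 days (Feb 29, 1616 is in that span).
Jan 28, 1617 → Jan 28, 1618: 365 days.
Jan 28, 1618 → Jan 28, 1619: 365 days.
Jan 28, 1619 → Jan 28, 1620: 365 days.
Jan 28, 1620 → Jan 28, 1621: 366 days (Feb 29, 1620 is in that span).
Jan 28, 1621 → Jan 28, 1622: 365 days.
Jan 28, 1622 → Jan 28, 1623: 365 days.
Jan 28, 1623 → Feb 28, 1623: 31 days (January has 31).
Feb 28, 1623 → Mar 28, 1623: 28 days (February has 28).
Mar 28, 1623 → Apr 28, 1623: 31 days (March has 31).
Apr 28, 1623 → May 28, 1623: 30 days (April has 30).
May 28, 1623 → Jun 28, 1623: 31 days (May has 31).
Jun 28, 1623 → Jul 19, 1623: 21 days.
Total: 7477 days.

7477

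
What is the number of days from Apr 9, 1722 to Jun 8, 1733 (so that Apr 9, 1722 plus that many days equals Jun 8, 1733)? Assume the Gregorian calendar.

4078

Apr 9, 1722 → Apr 9, 1723: 365 days.
Apr 9, 1723 → Apr 9, 1724: 366 days (Feb 29, 1724 is in that span).
Apr 9, 1724 → Apr 9, 1725: 365 days.
Apr 9, 1725 → Apr 9, 1726: 365 days.
Apr 9, 1726 → Apr 9, 1727: 365 days.
Apr 9, 1727 → Apr 9, 1728: 366 days (Feb 29, 1728 is in that span).
Apr 9, 1728 → Apr 9, 1729: 365 days.
Apr 9, 1729 → Apr 9, 1730: 365 days.
Apr 9, 1730 → Apr 9, 1731: 365 days.
Apr 9, 1731 → Apr 9, 1732: 366 days (Feb 29, 1732 is in that span).
Apr 9, 1732 → Apr 9, 1733: 365 days.
Apr 9, 1733 → May 9, 1733: 30 days (April has 30).
May 9, 1733 → Jun 8, 1733: 30 days.
Total: 4078 days.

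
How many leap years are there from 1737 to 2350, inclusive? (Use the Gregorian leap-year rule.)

148

Multiples of 4 in [1737,2350]: 153.
Of those, multiples of 100: 6 (not leap unless ÷400).
Multiples of 400: 1.
Leap years = 153 − 6 + 1 = 148.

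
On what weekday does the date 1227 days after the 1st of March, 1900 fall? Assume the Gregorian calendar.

Saturday

First find the weekday of Mar 1, 1900. Doomsday rule: the anchor day for the 1900s is Wednesday. For year 00: 0÷12 = 0 r 0, and 0÷4 = 0, so 0+0+0 = 0.
Wednesday + 0 ≡ Wednesday — that's 1900's doomsday.
In March the doomsday date is Mar 14.
Mar 1 is 13 days before Mar 14; 13 mod 7 = 6, so Wednesday − 6 = Thursday.
1227 mod 7 = 2, so 1227 days after a Thursday is Thursday + 2 = Saturday.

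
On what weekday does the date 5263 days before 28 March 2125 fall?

Thursday

Mar 28, 2125 is a Wednesday.
5263 mod 7 = 6, so 5263 days before a Wednesday is Wednesday − 6 = Thursday.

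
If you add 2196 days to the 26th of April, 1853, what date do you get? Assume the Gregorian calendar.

May 1, 1859

+365 (one year) → Apr 26, 1854 (1831 left).
+365 (one year) → Apr 26, 1855 (1466 left).
+366 (one year; includes Feb 29, 1856) → Apr 26, 1856 (1100 left).
+365 (one year) → Apr 26, 1857 (735 left).
+365 (one year) → Apr 26, 1858 (370 left).
Apr has 30 days: +5 → May 1, 1858 (365 left).
May has 31 days: +31 → Jun 1, 1858 (334 left).
Jun has 30 days: +30 → Jul 1, 1858 (304 left).
Jul has 31 days: +31 → Aug 1, 1858 (273 left).
Aug has 31 days: +31 → Sep 1, 1858 (242 left).
Sep has 30 days: +30 → Oct 1, 1858 (212 left).
Oct has 31 days: +31 → Nov 1, 1858 (181 left).
Nov has 30 days: +30 → Dec 1, 1858 (151 left).
Dec has 31 days: +31 → Jan 1, 1859 (120 left).
Jan has 31 days: +31 → Feb 1, 1859 (89 left).
Feb has 28 days: +28 → Mar 1, 1859 (61 left).
Mar has 31 days: +31 → Apr 1, 1859 (30 left).
Apr has 30 days: +30 → May 1, 1859 (0 left).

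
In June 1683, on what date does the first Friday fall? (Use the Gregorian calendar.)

June 1, 1683 is a Tuesday.
The first Friday is therefore June 4 (3 days later).

June 4, 1683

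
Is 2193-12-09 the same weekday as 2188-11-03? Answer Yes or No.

From Nov 3, 2188 to Dec 9, 2193 is 1862 days.
1862 mod 7 = 0, so they are the same weekday.
(Nov 3, 2188 is a Monday; Dec 9, 2193 is a Monday.)

Yes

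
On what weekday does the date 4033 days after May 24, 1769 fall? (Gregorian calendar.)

Thursday

First find the weekday of May 24, 1769. Doomsday rule: the anchor day for the 1700s is Sunday. For year 69: 69÷12 = 5 r 9, and 9÷4 = 2, so 5+9+2 = 16.
Sunday + 16 ≡ Tuesday — that's 1769's doomsday.
In May the doomsday date is May 9.
May 24 is 15 days after May 9; 15 mod 7 = 1, so Tuesday + 1 = Wednesday.
4033 mod 7 = 1, so 4033 days after a Wednesday is Wednesday + 1 = Thursday.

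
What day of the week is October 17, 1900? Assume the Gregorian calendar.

Wednesday

Doomsday rule: the anchor day for the 1900s is Wednesday. For year 00: 0÷12 = 0 r 0, and 0÷4 = 0, so 0+0+0 = 0.
Wednesday + 0 ≡ Wednesday — that's 1900's doomsday.
In October the doomsday date is Oct 10.
Oct 17 is 7 days after Oct 10; 7 mod 7 = 0, so Wednesday + 0 = Wednesday.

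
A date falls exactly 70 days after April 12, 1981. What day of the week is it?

Apr 12, 1981 is a Sunday.
70 mod 7 = 0, so 70 days after a Sunday is Sunday + 0 = Sunday.

Sunday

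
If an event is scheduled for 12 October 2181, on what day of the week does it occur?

Friday

Doomsday rule: the anchor day for the 2100s is Sunday. For year 81: 81÷12 = 6 r 9, and 9÷4 = 2, so 6+9+2 = 17.
Sunday + 17 ≡ Wednesday — that's 2181's doomsday.
In October the doomsday date is Oct 10.
Oct 12 is 2 days after Oct 10; 2 mod 7 = 2, so Wednesday + 2 = Friday.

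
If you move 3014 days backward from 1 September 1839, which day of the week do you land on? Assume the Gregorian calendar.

First find the weekday of Sep 1, 1839. Doomsday rule: the anchor day for the 1800s is Friday. For year 39: 39÷12 = 3 r 3, and 3÷4 = 0, so 3+3+0 = 6.
Friday + 6 ≡ Thursday — that's 1839's doomsday.
In September the doomsday date is Sep 5.
Sep 1 is 4 days before Sep 5; 4 mod 7 = 4, so Thursday − 4 = Sunday.
3014 mod 7 = 4, so 3014 days before a Sunday is Sunday − 4 = Wednesday.

Wednesday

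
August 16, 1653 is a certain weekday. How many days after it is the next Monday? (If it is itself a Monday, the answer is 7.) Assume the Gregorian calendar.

2

Aug 16, 1653 is a Saturday.
From Saturday to the next Monday is 2 days.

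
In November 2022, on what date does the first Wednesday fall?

November 2, 2022

November 1, 2022 is a Tuesday.
The first Wednesday is therefore November 2 (1 days later).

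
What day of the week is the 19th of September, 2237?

Tuesday

Doomsday rule: the anchor day for the 2200s is Friday. For year 37: 37÷12 = 3 r 1, and 1÷4 = 0, so 3+1+0 = 4.
Friday + 4 ≡ Tuesday — that's 2237's doomsday.
In September the doomsday date is Sep 5.
Sep 19 is 14 days after Sep 5; 14 mod 7 = 0, so Tuesday + 0 = Tuesday.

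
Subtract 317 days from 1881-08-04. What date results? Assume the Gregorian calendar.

−4 → Jul 31, 1881 (end of Jul, 31 days; 313 left).
−31 → Jun 30, 1881 (end of Jun, 30 days; 282 left).
−30 → May 31, 1881 (end of May, 31 days; 252 left).
−31 → Apr 30, 1881 (end of Apr, 30 days; 221 left).
−30 → Mar 31, 1881 (end of Mar, 31 days; 191 left).
−31 → Feb 28, 1881 (end of Feb, 28 days; 160 left).
−28 → Jan 31, 1881 (end of Jan, 31 days; 132 left).
−31 → Dec 31, 1880 (end of Dec, 31 days; 101 left).
−31 → Nov 30, 1880 (end of Nov, 30 days; 70 left).
−30 → Oct 31, 1880 (end of Oct, 31 days; 40 left).
−31 → Sep 30, 1880 (end of Sep, 30 days; 9 left).
−9 → Sep 21, 1880.

September 21, 1880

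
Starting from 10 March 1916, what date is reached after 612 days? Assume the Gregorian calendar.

November 12, 1917

+365 (one year) → Mar 10, 1917 (247 left).
Mar has 31 days: +22 → Apr 1, 1917 (225 left).
Apr has 30 days: +30 → May 1, 1917 (195 left).
May has 31 days: +31 → Jun 1, 1917 (164 left).
Jun has 30 days: +30 → Jul 1, 1917 (134 left).
Jul has 31 days: +31 → Aug 1, 1917 (103 left).
Aug has 31 days: +31 → Sep 1, 1917 (72 left).
Sep has 30 days: +30 → Oct 1, 1917 (42 left).
Oct has 31 days: +31 → Nov 1, 1917 (11 left).
+11 → Nov 12, 1917.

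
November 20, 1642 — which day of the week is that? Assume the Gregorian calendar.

Thursday

Doomsday rule: the anchor day for the 1600s is Tuesday. For year 42: 42÷12 = 3 r 6, and 6÷4 = 1, so 3+6+1 = 10.
Tuesday + 10 ≡ Friday — that's 1642's doomsday.
In November the doomsday date is Nov 7.
Nov 20 is 13 days after Nov 7; 13 mod 7 = 6, so Friday + 6 = Thursday.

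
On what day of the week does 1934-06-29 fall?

Friday

January 1, 1934 is a Monday.
Jan 1, 1934 → Feb 1, 1934: 31 days (January has 31).
Feb 1, 1934 → Mar 1, 1934: 28 days (February has 28).
Mar 1, 1934 → Apr 1, 1934: 31 days (March has 31).
Apr 1, 1934 → May 1, 1934: 30 days (April has 30).
May 1, 1934 → Jun 1, 1934: 31 days (May has 31).
Jun 1, 1934 → Jun 29, 1934: 28 days.
Total: 179 days.
179 mod 7 = 4, so Monday + 4 = Friday.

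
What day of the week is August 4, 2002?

Doomsday rule: the anchor day for the 2000s is Tuesday. For year 02: 2÷12 = 0 r 2, and 2÷4 = 0, so 0+2+0 = 2.
Tuesday + 2 ≡ Thursday — that's 2002's doomsday.
In August the doomsday date is Aug 8.
Aug 4 is 4 days before Aug 8; 4 mod 7 = 4, so Thursday − 4 = Sunday.

Sunday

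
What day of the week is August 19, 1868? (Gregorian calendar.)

Wednesday

Doomsday rule: the anchor day for the 1800s is Friday. For year 68: 68÷12 = 5 r 8, and 8÷4 = 2, so 5+8+2 = 15.
Friday + 15 ≡ Saturday — that's 1868's doomsday.
In August the doomsday date is Aug 8.
Aug 19 is 11 days after Aug 8; 11 mod 7 = 4, so Saturday + 4 = Wednesday.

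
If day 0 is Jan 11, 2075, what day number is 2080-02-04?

1850

Jan 11, 2075 → Jan 11, 2076: 365 days.
Jan 11, 2076 → Jan 11, 2077: 366 days (Feb 29, 2076 is in that span).
Jan 11, 2077 → Jan 11, 2078: 365 days.
Jan 11, 2078 → Jan 11, 2079: 365 days.
Jan 11, 2079 → Feb 11, 2079: 31 days (January has 31).
Feb 11, 2079 → Mar 11, 2079: 28 days (February has 28).
Mar 11, 2079 → Apr 11, 2079: 31 days (March has 31).
Apr 11, 2079 → May 11, 2079: 30 days (April has 30).
May 11, 2079 → Jun 11, 2079: 31 days (May has 31).
Jun 11, 2079 → Jul 11, 2079: 30 days (June has 30).
Jul 11, 2079 → Aug 11, 2079: 31 days (July has 31).
Aug 11, 2079 → Sep 11, 2079: 31 days (August has 31).
Sep 11, 2079 → Oct 11, 2079: 30 days (September has 30).
Oct 11, 2079 → Nov 11, 2079: 31 days (October has 31).
Nov 11, 2079 → Dec 11, 2079: 30 days (November has 30).
Dec 11, 2079 → Jan 11, 2080: 31 days (December has 31).
Jan 11, 2080 → Feb 4, 2080: 24 days.
Total: 1850 days.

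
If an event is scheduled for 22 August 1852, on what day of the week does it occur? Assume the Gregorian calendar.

Sunday

Doomsday rule: the anchor day for the 1800s is Friday. For year 52: 52÷12 = 4 r 4, and 4÷4 = 1, so 4+4+1 = 9.
Friday + 9 ≡ Sunday — that's 1852's doomsday.
In August the doomsday date is Aug 8.
Aug 22 is 14 days after Aug 8; 14 mod 7 = 0, so Sunday + 0 = Sunday.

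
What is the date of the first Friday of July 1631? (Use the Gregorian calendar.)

July 4, 1631

July 1, 1631 is a Tuesday.
The first Friday is therefore July 4 (3 days later).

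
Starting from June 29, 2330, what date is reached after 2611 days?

August 22, 2337

+365 (one year) → Jun 29, 2331 (2246 left).
+366 (one year; includes Feb 29, 2332) → Jun 29, 2332 (1880 left).
+365 (one year) → Jun 29, 2333 (1515 left).
+365 (one year) → Jun 29, 2334 (1150 left).
+365 (one year) → Jun 29, 2335 (785 left).
+366 (one year; includes Feb 29, 2336) → Jun 29, 2336 (419 left).
+365 (one year) → Jun 29, 2337 (54 left).
Jun has 30 days: +2 → Jul 1, 2337 (52 left).
Jul has 31 days: +31 → Aug 1, 2337 (21 left).
+21 → Aug 22, 2337.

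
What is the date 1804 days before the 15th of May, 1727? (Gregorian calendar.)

−365 (one year) → May 15, 1726 (1439 left).
−365 (one year) → May 15, 1725 (1074 left).
−365 (one year) → May 15, 1724 (709 left).
−366 (one year; includes Feb 29, 1724) → May 15, 1723 (343 left).
−15 → Apr 30, 1723 (end of Apr, 30 days; 328 left).
−30 → Mar 31, 1723 (end of Mar, 31 days; 298 left).
−31 → Feb 28, 1723 (end of Feb, 28 days; 267 left).
−28 → Jan 31, 1723 (end of Jan, 31 days; 239 left).
−31 → Dec 31, 1722 (end of Dec, 31 days; 208 left).
−31 → Nov 30, 1722 (end of Nov, 30 days; 177 left).
−30 → Oct 31, 1722 (end of Oct, 31 days; 147 left).
−31 → Sep 30, 1722 (end of Sep, 30 days; 116 left).
−30 → Aug 31, 1722 (end of Aug, 31 days; 86 left).
−31 → Jul 31, 1722 (end of Jul, 31 days; 55 left).
−31 → Jun 30, 1722 (end of Jun, 30 days; 24 left).
−24 → Jun 6, 1722.

June 6, 1722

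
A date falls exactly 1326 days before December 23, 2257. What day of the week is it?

Dec 23, 2257 is a Wednesday.
1326 mod 7 = 3, so 1326 days before a Wednesday is Wednesday − 3 = Sunday.

Sunday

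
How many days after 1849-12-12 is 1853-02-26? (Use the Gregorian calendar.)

Dec 12, 1849 → Dec 12, 1850: 365 days.
Dec 12, 1850 → Dec 12, 1851: 365 days.
Dec 12, 1851 → Dec 12, 1852: 366 days (Feb 29, 1852 is in that span).
Dec 12, 1852 → Jan 12, 1853: 31 days (December has 31).
Jan 12, 1853 → Feb 12, 1853: 31 days (January has 31).
Feb 12, 1853 → Feb 26, 1853: 14 days.
Total: 1172 days.

1172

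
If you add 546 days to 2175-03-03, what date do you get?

August 30, 2176

+366 (one year; includes Feb 29, 2176) → Mar 3, 2176 (180 left).
Mar has 31 days: +29 → Apr 1, 2176 (151 left).
Apr has 30 days: +30 → May 1, 2176 (121 left).
May has 31 days: +31 → Jun 1, 2176 (90 left).
Jun has 30 days: +30 → Jul 1, 2176 (60 left).
Jul has 31 days: +31 → Aug 1, 2176 (29 left).
+29 → Aug 30, 2176.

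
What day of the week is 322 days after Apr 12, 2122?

Sunday

First find the weekday of Apr 12, 2122. Doomsday rule: the anchor day for the 2100s is Sunday. For year 22: 22÷12 = 1 r 10, and 10÷4 = 2, so 1+10+2 = 13.
Sunday + 13 ≡ Saturday — that's 2122's doomsday.
In April the doomsday date is Apr 4.
Apr 12 is 8 days after Apr 4; 8 mod 7 = 1, so Saturday + 1 = Sunday.
322 mod 7 = 0, so 322 days after a Sunday is Sunday + 0 = Sunday.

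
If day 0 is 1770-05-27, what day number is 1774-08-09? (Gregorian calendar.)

1535

May 27, 1770 → May 27, 1771: 365 days.
May 27, 1771 → May 27, 1772: 366 days (Feb 29, 1772 is in that span).
May 27, 1772 → May 27, 1773: 365 days.
May 27, 1773 → May 27, 1774: 365 days.
May 27, 1774 → Jun 27, 1774: 31 days (May has 31).
Jun 27, 1774 → Jul 27, 1774: 30 days (June has 30).
Jul 27, 1774 → Aug 9, 1774: 13 days.
Total: 1535 days.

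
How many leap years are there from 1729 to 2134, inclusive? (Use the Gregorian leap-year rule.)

Multiples of 4 in [1729,2134]: 101.
Of those, multiples of 100: 4 (not leap unless ÷400).
Multiples of 400: 1.
Leap years = 101 − 4 + 1 = 98.

98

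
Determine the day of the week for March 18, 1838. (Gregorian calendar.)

Sunday

Doomsday rule: the anchor day for the 1800s is Friday. For year 38: 38÷12 = 3 r 2, and 2÷4 = 0, so 3+2+0 = 5.
Friday + 5 ≡ Wednesday — that's 1838's doomsday.
In March the doomsday date is Mar 14.
Mar 18 is 4 days after Mar 14; 4 mod 7 = 4, so Wednesday + 4 = Sunday.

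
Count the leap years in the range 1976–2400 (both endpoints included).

Multiples of 4 in [1976,2400]: 107.
Of those, multiples of 100: 5 (not leap unless ÷400).
Multiples of 400: 2.
Leap years = 107 − 5 + 2 = 104.

104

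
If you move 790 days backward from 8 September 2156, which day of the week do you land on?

Thursday

Sep 8, 2156 is a Wednesday.
790 mod 7 = 6, so 790 days before a Wednesday is Wednesday − 6 = Thursday.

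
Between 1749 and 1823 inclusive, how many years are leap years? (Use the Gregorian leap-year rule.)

Multiples of 4 in [1749,1823]: 18.
Of those, multiples of 100: 1 (not leap unless ÷400).
Multiples of 400: 0.
Leap years = 18 − 1 + 0 = 17.

17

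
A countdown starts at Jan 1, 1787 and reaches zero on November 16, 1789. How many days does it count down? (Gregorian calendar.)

1050

Jan 1, 1787 → Jan 1, 1788: 365 days.
Jan 1, 1788 → Jan 1, 1789: 366 days (Feb 29, 1788 is in that span).
Jan 1, 1789 → Feb 1, 1789: 31 days (January has 31).
Feb 1, 1789 → Mar 1, 1789: 28 days (February has 28).
Mar 1, 1789 → Apr 1, 1789: 31 days (March has 31).
Apr 1, 1789 → May 1, 1789: 30 days (April has 30).
May 1, 1789 → Jun 1, 1789: 31 days (May has 31).
Jun 1, 1789 → Jul 1, 1789: 30 days (June has 30).
Jul 1, 1789 → Aug 1, 1789: 31 days (July has 31).
Aug 1, 1789 → Sep 1, 1789: 31 days (August has 31).
Sep 1, 1789 → Oct 1, 1789: 30 days (September has 30).
Oct 1, 1789 → Nov 1, 1789: 31 days (October has 31).
Nov 1, 1789 → Nov 16, 1789: 15 days.
Total: 1050 days.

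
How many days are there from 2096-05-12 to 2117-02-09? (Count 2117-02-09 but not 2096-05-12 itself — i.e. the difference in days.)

May 12, 2096 → May 12, 2097: 365 days.
May 12, 2097 → May 12, 2098: 365 days.
May 12, 2098 → May 12, 2099: 365 days.
May 12, 2099 → May 12, 2100: 365 days.
May 12, 2100 → May 12, 2101: 365 days.
May 12, 2101 → May 12, 2102: 365 days.
May 12, 2102 → May 12, 2103: 365 days.
May 12, 2103 → May 12, 2104: 366 days (Feb 29, 2104 is in that span).
May 12, 2104 → May 12, 2105: 365 days.
May 12, 2105 → May 12, 2106: 365 days.
May 12, 2106 → May 12, 2107: 365 days.
May 12, 2107 → May 12, 2108: 366 days (Feb 29, 2108 is in that span).
May 12, 2108 → May 12, 2109: 365 days.
May 12, 2109 → May 12, 2110: 365 days.
May 12, 2110 → May 12, 2111: 365 days.
May 12, 2111 → May 12, 2112: 366 days (Feb 29, 2112 is in that span).
May 12, 2112 → May 12, 2113: 365 days.
May 12, 2113 → May 12, 2114: 365 days.
May 12, 2114 → May 12, 2115: 365 days.
May 12, 2115 → May 12, 2116: 366 days (Feb 29, 2116 is in that span).
May 12, 2116 → Jun 12, 2116: 31 days (May has 31).
Jun 12, 2116 → Jul 12, 2116: 30 days (June has 30).
Jul 12, 2116 → Aug 12, 2116: 31 days (July has 31).
Aug 12, 2116 → Sep 12, 2116: 31 days (August has 31).
Sep 12, 2116 → Oct 12, 2116: 30 days (September has 30).
Oct 12, 2116 → Nov 12, 2116: 31 days (October has 31).
Nov 12, 2116 → Dec 12, 2116: 30 days (November has 30).
Dec 12, 2116 → Jan 12, 2117: 31 days (December has 31).
Jan 12, 2117 → Feb 9, 2117: 28 days.
Total: 7577 days.

7577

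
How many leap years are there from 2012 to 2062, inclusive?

13

Multiples of 4 in [2012,2062]: 13.
Of those, multiples of 100: 0 (not leap unless ÷400).
Multiples of 400: 0.
Leap years = 13 − 0 + 0 = 13.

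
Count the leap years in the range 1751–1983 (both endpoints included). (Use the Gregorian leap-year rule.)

Multiples of 4 in [1751,1983]: 58.
Of those, multiples of 100: 2 (not leap unless ÷400).
Multiples of 400: 0.
Leap years = 58 − 2 + 0 = 56.

56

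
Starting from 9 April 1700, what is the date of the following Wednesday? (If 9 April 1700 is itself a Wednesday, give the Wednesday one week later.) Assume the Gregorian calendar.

Apr 9, 1700 is a Friday.
From Friday to the next Wednesday is 5 days.
Apr 9, 1700 + 5 = Apr 14, 1700.

April 14, 1700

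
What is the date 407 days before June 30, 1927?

−365 (one year) → Jun 30, 1926 (42 left).
−30 → May 31, 1926 (end of May, 31 days; 12 left).
−12 → May 19, 1926.

May 19, 1926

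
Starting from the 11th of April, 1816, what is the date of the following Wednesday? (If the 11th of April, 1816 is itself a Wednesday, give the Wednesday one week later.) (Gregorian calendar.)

April 17, 1816

Apr 11, 1816 is a Thursday.
From Thursday to the next Wednesday is 6 days.
Apr 11, 1816 + 6 = Apr 17, 1816.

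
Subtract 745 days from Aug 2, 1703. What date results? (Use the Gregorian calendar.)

−365 (one year) → Aug 2, 1702 (380 left).
−2 → Jul 31, 1702 (end of Jul, 31 days; 378 left).
−31 → Jun 30, 1702 (end of Jun, 30 days; 347 left).
−30 → May 31, 1702 (end of May, 31 days; 317 left).
−31 → Apr 30, 1702 (end of Apr, 30 days; 286 left).
−30 → Mar 31, 1702 (end of Mar, 31 days; 256 left).
−31 → Feb 28, 1702 (end of Feb, 28 days; 225 left).
−28 → Jan 31, 1702 (end of Jan, 31 days; 197 left).
−31 → Dec 31, 1701 (end of Dec, 31 days; 166 left).
−31 → Nov 30, 1701 (end of Nov, 30 days; 135 left).
−30 → Oct 31, 1701 (end of Oct, 31 days; 105 left).
−31 → Sep 30, 1701 (end of Sep, 30 days; 74 left).
−30 → Aug 31, 1701 (end of Aug, 31 days; 44 left).
−31 → Jul 31, 1701 (end of Jul, 31 days; 13 left).
−13 → Jul 18, 1701.

July 18, 1701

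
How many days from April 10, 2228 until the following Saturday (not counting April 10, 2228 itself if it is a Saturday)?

Apr 10, 2228 is a Thursday.
From Thursday to the next Saturday is 2 days.

2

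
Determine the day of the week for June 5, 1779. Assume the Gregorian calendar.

Saturday

Doomsday rule: the anchor day for the 1700s is Sunday. For year 79: 79÷12 = 6 r 7, and 7÷4 = 1, so 6+7+1 = 14.
Sunday + 14 ≡ Sunday — that's 1779's doomsday.
In June the doomsday date is Jun 6.
Jun 5 is 1 day before Jun 6; 1 mod 7 = 1, so Sunday − 1 = Saturday.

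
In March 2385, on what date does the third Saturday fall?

March 1, 2385 is a Friday.
The first Saturday is therefore March 2 (1 days later).
The third Saturday is 2 + 2×7 = March 16.

March 16, 2385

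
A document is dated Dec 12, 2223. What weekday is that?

Friday

Doomsday rule: the anchor day for the 2200s is Friday. For year 23: 23÷12 = 1 r 11, and 11÷4 = 2, so 1+11+2 = 14.
Friday + 14 ≡ Friday — that's 2223's doomsday.
In December the doomsday date is Dec 12.
Dec 12 is the doomsday itself: Friday.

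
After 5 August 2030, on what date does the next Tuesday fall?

Aug 5, 2030 is a Monday.
From Monday to the next Tuesday is 1 day.
Aug 5, 2030 + 1 = Aug 6, 2030.

August 6, 2030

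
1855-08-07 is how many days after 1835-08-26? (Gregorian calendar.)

Aug 26, 1835 → Aug 26, 1836: 366 days (Feb 29, 1836 is in that span).
Aug 26, 1836 → Aug 26, 1837: 365 days.
Aug 26, 1837 → Aug 26, 1838: 365 days.
Aug 26, 1838 → Aug 26, 1839: 365 days.
Aug 26, 1839 → Aug 26, 1840: 366 days (Feb 29, 1840 is in that span).
Aug 26, 1840 → Aug 26, 1841: 365 days.
Aug 26, 1841 → Aug 26, 1842: 365 days.
Aug 26, 1842 → Aug 26, 1843: 365 days.
Aug 26, 1843 → Aug 26, 1844: 366 days (Feb 29, 1844 is in that span).
Aug 26, 1844 → Aug 26, 1845: 365 days.
Aug 26, 1845 → Aug 26, 1846: 365 days.
Aug 26, 1846 → Aug 26, 1847: 365 days.
Aug 26, 1847 → Aug 26, 1848: 366 days (Feb 29, 1848 is in that span).
Aug 26, 1848 → Aug 26, 1849: 365 days.
Aug 26, 1849 → Aug 26, 1850: 365 days.
Aug 26, 1850 → Aug 26, 1851: 365 days.
Aug 26, 1851 → Aug 26, 1852: 366 days (Feb 29, 1852 is in that span).
Aug 26, 1852 → Aug 26, 1853: 365 days.
Aug 26, 1853 → Aug 26, 1854: 365 days.
Aug 26, 1854 → Sep 26, 1854: 31 days (August has 31).
Sep 26, 1854 → Oct 26, 1854: 30 days (September has 30).
Oct 26, 1854 → Nov 26, 1854: 31 days (October has 31).
Nov 26, 1854 → Dec 26, 1854: 30 days (November has 30).
Dec 26, 1854 → Jan 26, 1855: 31 days (December has 31).
Jan 26, 1855 → Feb 26, 1855: 31 days (January has 31).
Feb 26, 1855 → Mar 26, 1855: 28 days (February has 28).
Mar 26, 1855 → Apr 26, 1855: 31 days (March has 31).
Apr 26, 1855 → May 26, 1855: 30 days (April has 30).
May 26, 1855 → Jun 26, 1855: 31 days (May has 31).
Jun 26, 1855 → Jul 26, 1855: 30 days (June has 30).
Jul 26, 1855 → Aug 7, 1855: 12 days.
Total: 7286 days.

7286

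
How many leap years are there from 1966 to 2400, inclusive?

Multiples of 4 in [1966,2400]: 109.
Of those, multiples of 100: 5 (not leap unless ÷400).
Multiples of 400: 2.
Leap years = 109 − 5 + 2 = 106.

106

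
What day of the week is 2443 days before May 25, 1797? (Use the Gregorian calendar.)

First find the weekday of May 25, 1797. Doomsday rule: the anchor day for the 1700s is Sunday. For year 97: 97÷12 = 8 r 1, and 1÷4 = 0, so 8+1+0 = 9.
Sunday + 9 ≡ Tuesday — that's 1797's doomsday.
In May the doomsday date is May 9.
May 25 is 16 days after May 9; 16 mod 7 = 2, so Tuesday + 2 = Thursday.
2443 mod 7 = 0, so 2443 days before a Thursday is Thursday − 0 = Thursday.

Thursday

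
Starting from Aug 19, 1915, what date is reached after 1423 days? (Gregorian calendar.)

+366 (one year; includes Feb 29, 1916) → Aug 19, 1916 (1057 left).
+365 (one year) → Aug 19, 1917 (692 left).
+365 (one year) → Aug 19, 1918 (327 left).
Aug has 31 days: +13 → Sep 1, 1918 (314 left).
Sep has 30 days: +30 → Oct 1, 1918 (284 left).
Oct has 31 days: +31 → Nov 1, 1918 (253 left).
Nov has 30 days: +30 → Dec 1, 1918 (223 left).
Dec has 31 days: +31 → Jan 1, 1919 (192 left).
Jan has 31 days: +31 → Feb 1, 1919 (161 left).
Feb has 28 days: +28 → Mar 1, 1919 (133 left).
Mar has 31 days: +31 → Apr 1, 1919 (102 left).
Apr has 30 days: +30 → May 1, 1919 (72 left).
May has 31 days: +31 → Jun 1, 1919 (41 left).
Jun has 30 days: +30 → Jul 1, 1919 (11 left).
+11 → Jul 12, 1919.

July 12, 1919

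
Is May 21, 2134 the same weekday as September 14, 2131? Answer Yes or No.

Yes

From Sep 14, 2131 to May 21, 2134 is 980 days.
980 mod 7 = 0, so they are the same weekday.
(Sep 14, 2131 is a Friday; May 21, 2134 is a Friday.)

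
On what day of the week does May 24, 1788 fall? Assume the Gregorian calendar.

Doomsday rule: the anchor day for the 1700s is Sunday. For year 88: 88÷12 = 7 r 4, and 4÷4 = 1, so 7+4+1 = 12.
Sunday + 12 ≡ Friday — that's 1788's doomsday.
In May the doomsday date is May 9.
May 24 is 15 days after May 9; 15 mod 7 = 1, so Friday + 1 = Saturday.

Saturday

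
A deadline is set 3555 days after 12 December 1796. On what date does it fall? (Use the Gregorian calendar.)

September 7, 1806

+365 (one year) → Dec 12, 1797 (3190 left).
+365 (one year) → Dec 12, 1798 (2825 left).
+365 (one year) → Dec 12, 1799 (2460 left).
+365 (one year) → Dec 12, 1800 (2095 left).
+365 (one year) → Dec 12, 1801 (1730 left).
+365 (one year) → Dec 12, 1802 (1365 left).
+365 (one year) → Dec 12, 1803 (1000 left).
+366 (one year; includes Feb 29, 1804) → Dec 12, 1804 (634 left).
+365 (one year) → Dec 12, 1805 (269 left).
Dec has 31 days: +20 → Jan 1, 1806 (249 left).
Jan has 31 days: +31 → Feb 1, 1806 (218 left).
Feb has 28 days: +28 → Mar 1, 1806 (190 left).
Mar has 31 days: +31 → Apr 1, 1806 (159 left).
Apr has 30 days: +30 → May 1, 1806 (129 left).
May has 31 days: +31 → Jun 1, 1806 (98 left).
Jun has 30 days: +30 → Jul 1, 1806 (68 left).
Jul has 31 days: +31 → Aug 1, 1806 (37 left).
Aug has 31 days: +31 → Sep 1, 1806 (6 left).
+6 → Sep 7, 1806.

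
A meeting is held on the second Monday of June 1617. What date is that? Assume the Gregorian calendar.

June 12, 1617

June 1, 1617 is a Thursday.
The first Monday is therefore June 5 (4 days later).
The second Monday is 5 + 1×7 = June 12.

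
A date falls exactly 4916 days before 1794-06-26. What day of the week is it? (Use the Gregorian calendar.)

Jun 26, 1794 is a Thursday.
4916 mod 7 = 2, so 4916 days before a Thursday is Thursday − 2 = Tuesday.

Tuesday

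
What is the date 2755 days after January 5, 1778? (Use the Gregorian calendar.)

July 22, 1785

+365 (one year) → Jan 5, 1779 (2390 left).
+365 (one year) → Jan 5, 1780 (2025 left).
+366 (one year; includes Feb 29, 1780) → Jan 5, 1781 (1659 left).
+365 (one year) → Jan 5, 1782 (1294 left).
+365 (one year) → Jan 5, 1783 (929 left).
+365 (one year) → Jan 5, 1784 (564 left).
+366 (one year; includes Feb 29, 1784) → Jan 5, 1785 (198 left).
Jan has 31 days: +27 → Feb 1, 1785 (171 left).
Feb has 28 days: +28 → Mar 1, 1785 (143 left).
Mar has 31 days: +31 → Apr 1, 1785 (112 left).
Apr has 30 days: +30 → May 1, 1785 (82 left).
May has 31 days: +31 → Jun 1, 1785 (51 left).
Jun has 30 days: +30 → Jul 1, 1785 (21 left).
+21 → Jul 22, 1785.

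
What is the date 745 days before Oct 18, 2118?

October 3, 2116

−365 (one year) → Oct 18, 2117 (380 left).
−18 → Sep 30, 2117 (end of Sep, 30 days; 362 left).
−30 → Aug 31, 2117 (end of Aug, 31 days; 332 left).
−31 → Jul 31, 2117 (end of Jul, 31 days; 301 left).
−31 → Jun 30, 2117 (end of Jun, 30 days; 270 left).
−30 → May 31, 2117 (end of May, 31 days; 240 left).
−31 → Apr 30, 2117 (end of Apr, 30 days; 209 left).
−30 → Mar 31, 2117 (end of Mar, 31 days; 179 left).
−31 → Feb 28, 2117 (end of Feb, 28 days; 148 left).
−28 → Jan 31, 2117 (end of Jan, 31 days; 120 left).
−31 → Dec 31, 2116 (end of Dec, 31 days; 89 left).
−31 → Nov 30, 2116 (end of Nov, 30 days; 58 left).
−30 → Oct 31, 2116 (end of Oct, 31 days; 28 left).
−28 → Oct 3, 2116.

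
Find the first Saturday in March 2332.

March 1, 2332 is a Tuesday.
The first Saturday is therefore March 5 (4 days later).

March 5, 2332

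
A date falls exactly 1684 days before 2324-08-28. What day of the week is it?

Sunday

Aug 28, 2324 is a Thursday.
1684 mod 7 = 4, so 1684 days before a Thursday is Thursday − 4 = Sunday.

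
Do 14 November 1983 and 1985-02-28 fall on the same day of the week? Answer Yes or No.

From Nov 14, 1983 to Feb 28, 1985 is 472 days.
472 mod 7 = 3, so they are different weekdays.
(Nov 14, 1983 is a Monday; Feb 28, 1985 is a Thursday.)

No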